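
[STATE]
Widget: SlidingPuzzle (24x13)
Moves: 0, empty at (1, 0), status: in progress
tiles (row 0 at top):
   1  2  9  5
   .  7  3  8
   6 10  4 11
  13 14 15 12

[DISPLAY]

┌────┬────┬────┬────┐   
│  1 │  2 │  9 │  5 │   
├────┼────┼────┼────┤   
│    │  7 │  3 │  8 │   
├────┼────┼────┼────┤   
│  6 │ 10 │  4 │ 11 │   
├────┼────┼────┼────┤   
│ 13 │ 14 │ 15 │ 12 │   
└────┴────┴────┴────┘   
Moves: 0                
                        
                        
                        


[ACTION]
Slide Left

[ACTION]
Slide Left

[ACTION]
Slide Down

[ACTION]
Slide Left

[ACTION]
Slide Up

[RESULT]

┌────┬────┬────┬────┐   
│  1 │  2 │  5 │  8 │   
├────┼────┼────┼────┤   
│  7 │  3 │  9 │    │   
├────┼────┼────┼────┤   
│  6 │ 10 │  4 │ 11 │   
├────┼────┼────┼────┤   
│ 13 │ 14 │ 15 │ 12 │   
└────┴────┴────┴────┘   
Moves: 5                
                        
                        
                        


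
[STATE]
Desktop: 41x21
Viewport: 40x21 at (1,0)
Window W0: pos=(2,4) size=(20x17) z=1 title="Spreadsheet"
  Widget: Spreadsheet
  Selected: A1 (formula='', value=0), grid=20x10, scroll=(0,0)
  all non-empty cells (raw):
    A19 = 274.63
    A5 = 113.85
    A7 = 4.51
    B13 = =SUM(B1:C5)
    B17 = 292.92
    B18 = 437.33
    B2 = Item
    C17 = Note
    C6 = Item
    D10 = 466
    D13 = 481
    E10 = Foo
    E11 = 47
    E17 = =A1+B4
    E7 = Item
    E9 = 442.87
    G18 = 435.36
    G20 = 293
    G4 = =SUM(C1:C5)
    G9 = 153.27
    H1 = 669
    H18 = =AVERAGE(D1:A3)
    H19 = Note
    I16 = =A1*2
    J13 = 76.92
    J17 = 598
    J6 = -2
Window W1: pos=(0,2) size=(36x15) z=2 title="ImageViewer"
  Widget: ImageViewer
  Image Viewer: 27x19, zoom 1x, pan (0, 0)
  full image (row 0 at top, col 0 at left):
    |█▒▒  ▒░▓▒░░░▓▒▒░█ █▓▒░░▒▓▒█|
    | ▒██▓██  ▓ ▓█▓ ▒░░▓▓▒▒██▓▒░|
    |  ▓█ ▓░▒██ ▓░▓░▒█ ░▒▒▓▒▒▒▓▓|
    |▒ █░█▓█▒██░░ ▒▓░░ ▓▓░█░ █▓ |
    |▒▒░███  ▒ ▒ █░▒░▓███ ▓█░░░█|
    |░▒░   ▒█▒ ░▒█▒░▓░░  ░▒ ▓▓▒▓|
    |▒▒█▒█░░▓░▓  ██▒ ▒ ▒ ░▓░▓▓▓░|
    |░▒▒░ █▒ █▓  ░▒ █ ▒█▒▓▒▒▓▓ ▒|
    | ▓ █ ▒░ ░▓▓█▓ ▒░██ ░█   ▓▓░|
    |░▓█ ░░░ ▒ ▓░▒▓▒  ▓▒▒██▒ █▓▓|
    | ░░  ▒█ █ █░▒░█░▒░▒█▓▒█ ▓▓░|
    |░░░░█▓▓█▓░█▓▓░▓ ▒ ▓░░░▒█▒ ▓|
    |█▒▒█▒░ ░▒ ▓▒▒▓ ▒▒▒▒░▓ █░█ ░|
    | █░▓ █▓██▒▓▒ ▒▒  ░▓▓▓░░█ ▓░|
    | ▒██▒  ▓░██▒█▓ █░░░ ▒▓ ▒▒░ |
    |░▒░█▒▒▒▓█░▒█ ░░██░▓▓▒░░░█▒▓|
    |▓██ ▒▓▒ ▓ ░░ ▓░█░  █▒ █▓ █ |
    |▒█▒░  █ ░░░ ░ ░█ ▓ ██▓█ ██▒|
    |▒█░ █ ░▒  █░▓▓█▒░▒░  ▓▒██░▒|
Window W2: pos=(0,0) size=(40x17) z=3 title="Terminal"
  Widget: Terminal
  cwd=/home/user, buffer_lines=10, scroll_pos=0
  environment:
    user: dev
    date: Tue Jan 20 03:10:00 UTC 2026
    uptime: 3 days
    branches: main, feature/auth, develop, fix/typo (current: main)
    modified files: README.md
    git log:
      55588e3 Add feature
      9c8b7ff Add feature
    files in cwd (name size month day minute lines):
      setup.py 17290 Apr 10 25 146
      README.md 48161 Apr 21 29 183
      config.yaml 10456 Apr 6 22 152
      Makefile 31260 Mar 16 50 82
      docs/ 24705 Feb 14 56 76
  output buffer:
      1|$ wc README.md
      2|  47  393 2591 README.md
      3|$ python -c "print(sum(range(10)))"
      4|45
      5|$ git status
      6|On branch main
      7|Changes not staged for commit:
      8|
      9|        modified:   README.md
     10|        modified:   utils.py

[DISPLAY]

━━━━━━━━━━━━━━━━━━━━━━━━━━━━━━━━━━━━━━┓ 
 Terminal                             ┃ 
──────────────────────────────────────┨ 
$ wc README.md                        ┃ 
  47  393 2591 README.md              ┃ 
$ python -c "print(sum(range(10)))"   ┃ 
45                                    ┃ 
$ git status                          ┃ 
On branch main                        ┃ 
Changes not staged for commit:        ┃ 
                                      ┃ 
        modified:   README.md         ┃ 
        modified:   utils.py          ┃ 
$ █                                   ┃ 
                                      ┃ 
                                      ┃ 
━━━━━━━━━━━━━━━━━━━━━━━━━━━━━━━━━━━━━━┛ 
 ┃  8        0      ┃                   
 ┃  9        0      ┃                   
 ┃ 10        0      ┃                   
 ┗━━━━━━━━━━━━━━━━━━┛                   


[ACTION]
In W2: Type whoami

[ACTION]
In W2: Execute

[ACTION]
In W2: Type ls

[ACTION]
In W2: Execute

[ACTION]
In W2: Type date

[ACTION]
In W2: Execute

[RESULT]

━━━━━━━━━━━━━━━━━━━━━━━━━━━━━━━━━━━━━━┓ 
 Terminal                             ┃ 
──────────────────────────────────────┨ 
$ git status                          ┃ 
On branch main                        ┃ 
Changes not staged for commit:        ┃ 
                                      ┃ 
        modified:   README.md         ┃ 
        modified:   utils.py          ┃ 
$ whoami                              ┃ 
dev                                   ┃ 
$ ls                                  ┃ 
setup.py  README.md  config.yaml  Make┃ 
$ date                                ┃ 
Tue Jan 20 03:10:00 UTC 2026          ┃ 
$ █                                   ┃ 
━━━━━━━━━━━━━━━━━━━━━━━━━━━━━━━━━━━━━━┛ 
 ┃  8        0      ┃                   
 ┃  9        0      ┃                   
 ┃ 10        0      ┃                   
 ┗━━━━━━━━━━━━━━━━━━┛                   


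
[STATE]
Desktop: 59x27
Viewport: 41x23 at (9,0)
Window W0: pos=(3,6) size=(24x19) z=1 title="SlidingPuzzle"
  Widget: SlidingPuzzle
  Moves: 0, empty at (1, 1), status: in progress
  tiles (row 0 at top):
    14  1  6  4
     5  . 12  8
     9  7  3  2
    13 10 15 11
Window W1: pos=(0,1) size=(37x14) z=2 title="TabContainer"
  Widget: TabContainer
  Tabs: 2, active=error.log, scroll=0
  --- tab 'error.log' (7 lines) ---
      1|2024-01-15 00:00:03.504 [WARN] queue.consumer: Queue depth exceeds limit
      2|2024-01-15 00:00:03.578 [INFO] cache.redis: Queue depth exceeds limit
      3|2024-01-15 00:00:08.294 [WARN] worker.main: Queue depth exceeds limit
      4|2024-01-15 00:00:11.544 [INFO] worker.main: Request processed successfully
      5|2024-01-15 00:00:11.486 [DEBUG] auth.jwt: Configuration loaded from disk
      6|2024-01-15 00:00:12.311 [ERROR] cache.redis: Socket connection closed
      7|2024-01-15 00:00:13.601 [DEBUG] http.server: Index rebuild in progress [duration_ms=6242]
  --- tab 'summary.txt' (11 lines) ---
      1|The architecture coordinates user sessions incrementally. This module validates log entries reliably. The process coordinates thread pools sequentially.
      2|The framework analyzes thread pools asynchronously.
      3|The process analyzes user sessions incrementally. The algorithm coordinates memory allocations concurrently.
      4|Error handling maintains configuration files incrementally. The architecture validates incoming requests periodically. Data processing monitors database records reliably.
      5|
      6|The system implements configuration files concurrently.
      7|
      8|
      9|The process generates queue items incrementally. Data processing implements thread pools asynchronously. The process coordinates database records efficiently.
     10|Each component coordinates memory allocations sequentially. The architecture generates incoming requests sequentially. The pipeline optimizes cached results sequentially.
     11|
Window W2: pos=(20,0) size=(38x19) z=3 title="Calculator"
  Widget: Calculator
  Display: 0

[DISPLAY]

           ┏━━━━━━━━━━━━━━━━━━━━━━━━━━━━━
━━━━━━━━━━━┃ Calculator                  
ainer      ┠─────────────────────────────
───────────┃                             
og]│ summar┃┌───┬───┬───┬───┐            
───────────┃│ 7 │ 8 │ 9 │ ÷ │            
15 00:00:03┃├───┼───┼───┼───┤            
15 00:00:03┃│ 4 │ 5 │ 6 │ × │            
15 00:00:08┃├───┼───┼───┼───┤            
15 00:00:11┃│ 1 │ 2 │ 3 │ - │            
15 00:00:11┃├───┼───┼───┼───┤            
15 00:00:12┃│ 0 │ . │ = │ + │            
15 00:00:13┃├───┼───┼───┼───┤            
           ┃│ C │ MC│ MR│ M+│            
━━━━━━━━━━━┃└───┴───┴───┴───┘            
┼────┼────┼┃                             
│ 10 │ 15 │┃                             
┴────┴────┴┃                             
: 0        ┗━━━━━━━━━━━━━━━━━━━━━━━━━━━━━
                 ┃                       
                 ┃                       
                 ┃                       
                 ┃                       


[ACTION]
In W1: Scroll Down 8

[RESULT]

           ┏━━━━━━━━━━━━━━━━━━━━━━━━━━━━━
━━━━━━━━━━━┃ Calculator                  
ainer      ┠─────────────────────────────
───────────┃                             
og]│ summar┃┌───┬───┬───┬───┐            
───────────┃│ 7 │ 8 │ 9 │ ÷ │            
15 00:00:13┃├───┼───┼───┼───┤            
           ┃│ 4 │ 5 │ 6 │ × │            
           ┃├───┼───┼───┼───┤            
           ┃│ 1 │ 2 │ 3 │ - │            
           ┃├───┼───┼───┼───┤            
           ┃│ 0 │ . │ = │ + │            
           ┃├───┼───┼───┼───┤            
           ┃│ C │ MC│ MR│ M+│            
━━━━━━━━━━━┃└───┴───┴───┴───┘            
┼────┼────┼┃                             
│ 10 │ 15 │┃                             
┴────┴────┴┃                             
: 0        ┗━━━━━━━━━━━━━━━━━━━━━━━━━━━━━
                 ┃                       
                 ┃                       
                 ┃                       
                 ┃                       


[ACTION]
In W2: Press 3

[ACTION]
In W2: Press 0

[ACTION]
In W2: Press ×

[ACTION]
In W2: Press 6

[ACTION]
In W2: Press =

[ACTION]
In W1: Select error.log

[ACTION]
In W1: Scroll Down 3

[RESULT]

           ┏━━━━━━━━━━━━━━━━━━━━━━━━━━━━━
━━━━━━━━━━━┃ Calculator                  
ainer      ┠─────────────────────────────
───────────┃                             
og]│ summar┃┌───┬───┬───┬───┐            
───────────┃│ 7 │ 8 │ 9 │ ÷ │            
15 00:00:11┃├───┼───┼───┼───┤            
15 00:00:11┃│ 4 │ 5 │ 6 │ × │            
15 00:00:12┃├───┼───┼───┼───┤            
15 00:00:13┃│ 1 │ 2 │ 3 │ - │            
           ┃├───┼───┼───┼───┤            
           ┃│ 0 │ . │ = │ + │            
           ┃├───┼───┼───┼───┤            
           ┃│ C │ MC│ MR│ M+│            
━━━━━━━━━━━┃└───┴───┴───┴───┘            
┼────┼────┼┃                             
│ 10 │ 15 │┃                             
┴────┴────┴┃                             
: 0        ┗━━━━━━━━━━━━━━━━━━━━━━━━━━━━━
                 ┃                       
                 ┃                       
                 ┃                       
                 ┃                       


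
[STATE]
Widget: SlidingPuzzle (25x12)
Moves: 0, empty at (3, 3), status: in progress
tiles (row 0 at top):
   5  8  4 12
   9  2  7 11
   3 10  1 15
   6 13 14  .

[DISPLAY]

┌────┬────┬────┬────┐    
│  5 │  8 │  4 │ 12 │    
├────┼────┼────┼────┤    
│  9 │  2 │  7 │ 11 │    
├────┼────┼────┼────┤    
│  3 │ 10 │  1 │ 15 │    
├────┼────┼────┼────┤    
│  6 │ 13 │ 14 │    │    
└────┴────┴────┴────┘    
Moves: 0                 
                         
                         


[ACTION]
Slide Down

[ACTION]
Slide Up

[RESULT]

┌────┬────┬────┬────┐    
│  5 │  8 │  4 │ 12 │    
├────┼────┼────┼────┤    
│  9 │  2 │  7 │ 11 │    
├────┼────┼────┼────┤    
│  3 │ 10 │  1 │ 15 │    
├────┼────┼────┼────┤    
│  6 │ 13 │ 14 │    │    
└────┴────┴────┴────┘    
Moves: 2                 
                         
                         


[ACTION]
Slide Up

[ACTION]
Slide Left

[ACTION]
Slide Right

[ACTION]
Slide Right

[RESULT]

┌────┬────┬────┬────┐    
│  5 │  8 │  4 │ 12 │    
├────┼────┼────┼────┤    
│  9 │  2 │  7 │ 11 │    
├────┼────┼────┼────┤    
│  3 │ 10 │  1 │ 15 │    
├────┼────┼────┼────┤    
│  6 │    │ 13 │ 14 │    
└────┴────┴────┴────┘    
Moves: 4                 
                         
                         


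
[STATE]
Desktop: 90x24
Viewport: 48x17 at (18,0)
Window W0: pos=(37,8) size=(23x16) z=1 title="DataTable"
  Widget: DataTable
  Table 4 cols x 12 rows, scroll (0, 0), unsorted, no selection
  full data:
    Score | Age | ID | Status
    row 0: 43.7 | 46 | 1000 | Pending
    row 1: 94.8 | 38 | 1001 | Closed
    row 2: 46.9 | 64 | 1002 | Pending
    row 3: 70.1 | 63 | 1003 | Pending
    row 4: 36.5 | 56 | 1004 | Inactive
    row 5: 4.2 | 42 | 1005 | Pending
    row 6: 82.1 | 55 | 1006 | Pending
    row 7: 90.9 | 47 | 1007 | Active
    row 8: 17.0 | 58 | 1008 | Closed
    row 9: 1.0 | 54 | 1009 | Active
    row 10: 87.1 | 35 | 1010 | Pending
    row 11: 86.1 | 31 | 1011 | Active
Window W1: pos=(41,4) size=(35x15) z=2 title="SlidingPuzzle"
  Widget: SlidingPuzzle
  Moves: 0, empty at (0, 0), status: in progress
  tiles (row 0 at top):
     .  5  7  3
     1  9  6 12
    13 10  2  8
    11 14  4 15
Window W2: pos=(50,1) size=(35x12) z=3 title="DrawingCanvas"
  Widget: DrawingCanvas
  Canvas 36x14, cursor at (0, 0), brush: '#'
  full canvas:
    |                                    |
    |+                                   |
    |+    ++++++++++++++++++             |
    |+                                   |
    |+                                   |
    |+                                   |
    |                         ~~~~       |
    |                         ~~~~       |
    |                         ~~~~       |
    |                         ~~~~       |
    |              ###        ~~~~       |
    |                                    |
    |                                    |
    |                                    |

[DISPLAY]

                                                
                                ┏━━━━━━━━━━━━━━━
                                ┃ DrawingCanvas 
                                ┠───────────────
                       ┏━━━━━━━━┃+              
                       ┃ Sliding┃+              
                       ┠────────┃+    ++++++++++
                       ┃┌────┬──┃+              
                   ┏━━━┃│    │  ┃+              
                   ┃ Da┃├────┼──┃+              
                   ┠───┃│  1 │  ┃               
                   ┃Sco┃├────┼──┃               
                   ┃───┃│ 13 │ 1┗━━━━━━━━━━━━━━━
                   ┃43.┃├────┼────┼────┼────┤   
                   ┃94.┃│ 11 │ 14 │  4 │ 15 │   
                   ┃46.┃└────┴────┴────┴────┘   
                   ┃70.┃Moves: 0                


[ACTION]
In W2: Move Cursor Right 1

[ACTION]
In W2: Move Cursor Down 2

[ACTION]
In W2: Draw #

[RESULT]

                                                
                                ┏━━━━━━━━━━━━━━━
                                ┃ DrawingCanvas 
                                ┠───────────────
                       ┏━━━━━━━━┃               
                       ┃ Sliding┃+              
                       ┠────────┃+#   ++++++++++
                       ┃┌────┬──┃+              
                   ┏━━━┃│    │  ┃+              
                   ┃ Da┃├────┼──┃+              
                   ┠───┃│  1 │  ┃               
                   ┃Sco┃├────┼──┃               
                   ┃───┃│ 13 │ 1┗━━━━━━━━━━━━━━━
                   ┃43.┃├────┼────┼────┼────┤   
                   ┃94.┃│ 11 │ 14 │  4 │ 15 │   
                   ┃46.┃└────┴────┴────┴────┘   
                   ┃70.┃Moves: 0                


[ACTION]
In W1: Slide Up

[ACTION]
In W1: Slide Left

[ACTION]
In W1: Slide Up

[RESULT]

                                                
                                ┏━━━━━━━━━━━━━━━
                                ┃ DrawingCanvas 
                                ┠───────────────
                       ┏━━━━━━━━┃               
                       ┃ Sliding┃+              
                       ┠────────┃+#   ++++++++++
                       ┃┌────┬──┃+              
                   ┏━━━┃│  1 │  ┃+              
                   ┃ Da┃├────┼──┃+              
                   ┠───┃│  9 │ 1┃               
                   ┃Sco┃├────┼──┃               
                   ┃───┃│ 13 │  ┗━━━━━━━━━━━━━━━
                   ┃43.┃├────┼────┼────┼────┤   
                   ┃94.┃│ 11 │ 14 │  4 │ 15 │   
                   ┃46.┃└────┴────┴────┴────┘   
                   ┃70.┃Moves: 3                


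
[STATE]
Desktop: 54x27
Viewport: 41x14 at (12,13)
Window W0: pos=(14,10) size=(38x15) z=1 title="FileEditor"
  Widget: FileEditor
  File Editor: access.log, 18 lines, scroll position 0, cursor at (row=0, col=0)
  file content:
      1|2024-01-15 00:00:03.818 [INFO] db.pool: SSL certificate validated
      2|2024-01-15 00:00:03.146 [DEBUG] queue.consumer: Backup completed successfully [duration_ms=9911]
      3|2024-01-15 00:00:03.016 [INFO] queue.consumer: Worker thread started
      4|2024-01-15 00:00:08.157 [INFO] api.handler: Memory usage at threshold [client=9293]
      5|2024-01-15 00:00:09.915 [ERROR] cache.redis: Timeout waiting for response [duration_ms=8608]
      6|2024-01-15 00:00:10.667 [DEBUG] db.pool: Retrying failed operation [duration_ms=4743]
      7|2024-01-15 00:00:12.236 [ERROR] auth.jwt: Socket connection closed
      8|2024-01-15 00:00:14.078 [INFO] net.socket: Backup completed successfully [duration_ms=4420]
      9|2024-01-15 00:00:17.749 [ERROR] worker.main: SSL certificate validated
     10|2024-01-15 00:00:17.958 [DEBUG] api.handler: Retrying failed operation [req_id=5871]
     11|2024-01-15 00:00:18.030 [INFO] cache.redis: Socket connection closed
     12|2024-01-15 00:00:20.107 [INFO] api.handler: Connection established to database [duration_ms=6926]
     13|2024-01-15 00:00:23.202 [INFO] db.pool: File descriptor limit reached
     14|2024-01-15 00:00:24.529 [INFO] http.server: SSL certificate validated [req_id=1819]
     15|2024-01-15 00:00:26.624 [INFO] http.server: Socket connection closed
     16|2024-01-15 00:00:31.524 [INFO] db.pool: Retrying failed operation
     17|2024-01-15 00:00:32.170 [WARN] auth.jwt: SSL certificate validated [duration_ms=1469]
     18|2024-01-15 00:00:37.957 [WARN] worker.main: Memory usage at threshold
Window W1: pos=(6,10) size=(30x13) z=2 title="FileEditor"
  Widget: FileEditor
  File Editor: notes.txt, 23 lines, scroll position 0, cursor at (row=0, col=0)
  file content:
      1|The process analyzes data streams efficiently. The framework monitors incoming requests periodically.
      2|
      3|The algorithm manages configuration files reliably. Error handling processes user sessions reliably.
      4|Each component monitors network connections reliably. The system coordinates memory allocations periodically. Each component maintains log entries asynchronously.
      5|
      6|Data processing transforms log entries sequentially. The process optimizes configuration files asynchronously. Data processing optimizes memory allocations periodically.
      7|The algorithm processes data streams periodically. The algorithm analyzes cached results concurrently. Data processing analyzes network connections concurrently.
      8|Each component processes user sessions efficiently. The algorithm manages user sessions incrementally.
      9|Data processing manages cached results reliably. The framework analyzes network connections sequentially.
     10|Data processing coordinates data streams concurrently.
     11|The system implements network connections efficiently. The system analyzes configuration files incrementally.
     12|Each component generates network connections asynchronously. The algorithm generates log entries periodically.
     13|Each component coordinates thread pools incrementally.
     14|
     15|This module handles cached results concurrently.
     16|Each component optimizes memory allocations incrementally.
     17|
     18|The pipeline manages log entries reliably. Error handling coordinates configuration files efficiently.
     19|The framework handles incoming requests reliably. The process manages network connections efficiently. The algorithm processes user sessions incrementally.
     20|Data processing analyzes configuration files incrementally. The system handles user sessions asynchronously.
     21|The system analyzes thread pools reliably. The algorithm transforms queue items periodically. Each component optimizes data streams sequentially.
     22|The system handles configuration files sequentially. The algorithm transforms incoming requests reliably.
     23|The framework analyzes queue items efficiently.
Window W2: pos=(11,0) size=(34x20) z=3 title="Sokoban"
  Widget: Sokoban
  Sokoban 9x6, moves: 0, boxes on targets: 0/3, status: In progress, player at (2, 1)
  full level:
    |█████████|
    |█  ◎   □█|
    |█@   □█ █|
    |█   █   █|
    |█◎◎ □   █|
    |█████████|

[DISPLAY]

                                ┃ db.p▲┃ 
                                ┃] que█┃ 
                                ┃ queu░┃ 
                                ┃ api.░┃ 
                                ┃] cac░┃ 
                                ┃] db.░┃ 
━━━━━━━━━━━━━━━━━━━━━━━━━━━━━━━━┛] aut░┃ 
component processes us░┃78 [INFO] net.░┃ 
processing manages cac▼┃49 [ERROR] wor░┃ 
━━━━━━━━━━━━━━━━━━━━━━━┛58 [DEBUG] api░┃ 
  ┃2024-01-15 00:00:18.030 [INFO] cach▼┃ 
  ┗━━━━━━━━━━━━━━━━━━━━━━━━━━━━━━━━━━━━┛ 
                                         
                                         


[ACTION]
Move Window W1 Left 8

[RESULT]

                                ┃ db.p▲┃ 
                                ┃] que█┃ 
                                ┃ queu░┃ 
                                ┃ api.░┃ 
                                ┃] cac░┃ 
                                ┃] db.░┃ 
━━━━━━━━━━━━━━━━━━━━━━━━━━━━━━━━┛] aut░┃ 
ent processes us░┃0:14.078 [INFO] net.░┃ 
sing manages cac▼┃0:17.749 [ERROR] wor░┃ 
━━━━━━━━━━━━━━━━━┛0:17.958 [DEBUG] api░┃ 
  ┃2024-01-15 00:00:18.030 [INFO] cach▼┃ 
  ┗━━━━━━━━━━━━━━━━━━━━━━━━━━━━━━━━━━━━┛ 
                                         
                                         


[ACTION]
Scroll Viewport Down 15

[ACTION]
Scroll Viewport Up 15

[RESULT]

━━━━━━━━━━━━━━━━━━━━━━━━━━━━━━━━┓        
 Sokoban                        ┃        
────────────────────────────────┨        
█████████                       ┃        
█  ◎   □█                       ┃        
█@   □█ █                       ┃        
█   █   █                       ┃        
█◎◎ □   █                       ┃        
█████████                       ┃        
Moves: 0  0/3                   ┃        
                                ┃━━━━━━┓ 
                                ┃      ┃ 
                                ┃──────┨ 
                                ┃ db.p▲┃ 


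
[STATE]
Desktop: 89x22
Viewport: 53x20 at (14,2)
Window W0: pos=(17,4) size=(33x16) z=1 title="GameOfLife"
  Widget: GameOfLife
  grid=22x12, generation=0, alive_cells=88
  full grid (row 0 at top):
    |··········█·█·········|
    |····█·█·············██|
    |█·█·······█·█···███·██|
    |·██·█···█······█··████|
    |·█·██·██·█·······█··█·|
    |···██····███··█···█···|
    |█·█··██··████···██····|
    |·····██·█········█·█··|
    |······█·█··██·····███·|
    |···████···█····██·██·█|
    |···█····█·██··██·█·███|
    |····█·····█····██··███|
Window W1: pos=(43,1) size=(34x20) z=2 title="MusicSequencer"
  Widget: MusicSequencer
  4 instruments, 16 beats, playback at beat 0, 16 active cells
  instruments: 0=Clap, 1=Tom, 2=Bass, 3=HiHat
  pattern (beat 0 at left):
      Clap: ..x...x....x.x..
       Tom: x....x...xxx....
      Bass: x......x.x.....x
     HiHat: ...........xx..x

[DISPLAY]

                             ┃ MusicSequencer        
                             ┠───────────────────────
   ┏━━━━━━━━━━━━━━━━━━━━━━━━━┃      ▼123456789012345 
   ┃ GameOfLife              ┃  Clap··█···█····█·█·· 
   ┠─────────────────────────┃   Tom█····█···███···· 
   ┃Gen: 0                   ┃  Bass█······█·█·····█ 
   ┃··········█·█·········   ┃ HiHat···········██··█ 
   ┃····█·█·············██   ┃                       
   ┃█·█·······█·█···███·██   ┃                       
   ┃·██·█···█······█··████   ┃                       
   ┃·█·██·██·█·······█··█·   ┃                       
   ┃···██····███··█···█···   ┃                       
   ┃█·█··██··████···██····   ┃                       
   ┃·····██·█········█·█··   ┃                       
   ┃······█·█··██·····███·   ┃                       
   ┃···████···█····██·██·█   ┃                       
   ┃···█····█·██··██·█·███   ┃                       
   ┗━━━━━━━━━━━━━━━━━━━━━━━━━┃                       
                             ┗━━━━━━━━━━━━━━━━━━━━━━━
                                                     


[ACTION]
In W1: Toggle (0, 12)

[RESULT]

                             ┃ MusicSequencer        
                             ┠───────────────────────
   ┏━━━━━━━━━━━━━━━━━━━━━━━━━┃      ▼123456789012345 
   ┃ GameOfLife              ┃  Clap··█···█····███·· 
   ┠─────────────────────────┃   Tom█····█···███···· 
   ┃Gen: 0                   ┃  Bass█······█·█·····█ 
   ┃··········█·█·········   ┃ HiHat···········██··█ 
   ┃····█·█·············██   ┃                       
   ┃█·█·······█·█···███·██   ┃                       
   ┃·██·█···█······█··████   ┃                       
   ┃·█·██·██·█·······█··█·   ┃                       
   ┃···██····███··█···█···   ┃                       
   ┃█·█··██··████···██····   ┃                       
   ┃·····██·█········█·█··   ┃                       
   ┃······█·█··██·····███·   ┃                       
   ┃···████···█····██·██·█   ┃                       
   ┃···█····█·██··██·█·███   ┃                       
   ┗━━━━━━━━━━━━━━━━━━━━━━━━━┃                       
                             ┗━━━━━━━━━━━━━━━━━━━━━━━
                                                     


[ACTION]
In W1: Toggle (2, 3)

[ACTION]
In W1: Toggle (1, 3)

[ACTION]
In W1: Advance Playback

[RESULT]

                             ┃ MusicSequencer        
                             ┠───────────────────────
   ┏━━━━━━━━━━━━━━━━━━━━━━━━━┃      0▼23456789012345 
   ┃ GameOfLife              ┃  Clap··█···█····███·· 
   ┠─────────────────────────┃   Tom█··█·█···███···· 
   ┃Gen: 0                   ┃  Bass█··█···█·█·····█ 
   ┃··········█·█·········   ┃ HiHat···········██··█ 
   ┃····█·█·············██   ┃                       
   ┃█·█·······█·█···███·██   ┃                       
   ┃·██·█···█······█··████   ┃                       
   ┃·█·██·██·█·······█··█·   ┃                       
   ┃···██····███··█···█···   ┃                       
   ┃█·█··██··████···██····   ┃                       
   ┃·····██·█········█·█··   ┃                       
   ┃······█·█··██·····███·   ┃                       
   ┃···████···█····██·██·█   ┃                       
   ┃···█····█·██··██·█·███   ┃                       
   ┗━━━━━━━━━━━━━━━━━━━━━━━━━┃                       
                             ┗━━━━━━━━━━━━━━━━━━━━━━━
                                                     


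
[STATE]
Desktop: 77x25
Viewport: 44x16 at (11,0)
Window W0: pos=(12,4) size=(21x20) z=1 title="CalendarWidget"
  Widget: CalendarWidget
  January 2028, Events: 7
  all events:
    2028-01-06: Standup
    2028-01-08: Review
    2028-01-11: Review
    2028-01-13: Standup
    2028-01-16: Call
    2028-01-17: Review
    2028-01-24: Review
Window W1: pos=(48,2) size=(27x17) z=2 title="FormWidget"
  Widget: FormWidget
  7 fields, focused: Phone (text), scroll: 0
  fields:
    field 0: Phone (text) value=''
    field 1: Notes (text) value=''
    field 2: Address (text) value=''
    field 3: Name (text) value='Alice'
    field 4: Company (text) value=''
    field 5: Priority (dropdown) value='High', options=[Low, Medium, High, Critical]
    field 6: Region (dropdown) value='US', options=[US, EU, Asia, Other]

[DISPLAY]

                                            
                                            
                                     ┏━━━━━━
                                     ┃ FormW
 ┏━━━━━━━━━━━━━━━━━━━┓               ┠──────
 ┃ CalendarWidget    ┃               ┃> Phon
 ┠───────────────────┨               ┃  Note
 ┃    January 2028   ┃               ┃  Addr
 ┃Mo Tu We Th Fr Sa S┃               ┃  Name
 ┃                1  ┃               ┃  Comp
 ┃ 3  4  5  6*  7  8*┃               ┃  Prio
 ┃10 11* 12 13* 14 15┃               ┃  Regi
 ┃17* 18 19 20 21 22 ┃               ┃      
 ┃24* 25 26 27 28 29 ┃               ┃      
 ┃31                 ┃               ┃      
 ┃                   ┃               ┃      


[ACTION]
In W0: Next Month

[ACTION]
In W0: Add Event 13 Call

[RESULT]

                                            
                                            
                                     ┏━━━━━━
                                     ┃ FormW
 ┏━━━━━━━━━━━━━━━━━━━┓               ┠──────
 ┃ CalendarWidget    ┃               ┃> Phon
 ┠───────────────────┨               ┃  Note
 ┃   February 2028   ┃               ┃  Addr
 ┃Mo Tu We Th Fr Sa S┃               ┃  Name
 ┃    1  2  3  4  5  ┃               ┃  Comp
 ┃ 7  8  9 10 11 12 1┃               ┃  Prio
 ┃14 15 16 17 18 19 2┃               ┃  Regi
 ┃21 22 23 24 25 26 2┃               ┃      
 ┃28 29              ┃               ┃      
 ┃                   ┃               ┃      
 ┃                   ┃               ┃      


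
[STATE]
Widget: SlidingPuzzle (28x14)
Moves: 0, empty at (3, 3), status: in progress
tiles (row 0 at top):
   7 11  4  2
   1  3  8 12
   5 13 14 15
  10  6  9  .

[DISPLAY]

┌────┬────┬────┬────┐       
│  7 │ 11 │  4 │  2 │       
├────┼────┼────┼────┤       
│  1 │  3 │  8 │ 12 │       
├────┼────┼────┼────┤       
│  5 │ 13 │ 14 │ 15 │       
├────┼────┼────┼────┤       
│ 10 │  6 │  9 │    │       
└────┴────┴────┴────┘       
Moves: 0                    
                            
                            
                            
                            


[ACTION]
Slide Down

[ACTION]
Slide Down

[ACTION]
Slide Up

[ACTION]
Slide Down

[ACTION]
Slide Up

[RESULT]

┌────┬────┬────┬────┐       
│  7 │ 11 │  4 │  2 │       
├────┼────┼────┼────┤       
│  1 │  3 │  8 │ 12 │       
├────┼────┼────┼────┤       
│  5 │ 13 │ 14 │    │       
├────┼────┼────┼────┤       
│ 10 │  6 │  9 │ 15 │       
└────┴────┴────┴────┘       
Moves: 5                    
                            
                            
                            
                            


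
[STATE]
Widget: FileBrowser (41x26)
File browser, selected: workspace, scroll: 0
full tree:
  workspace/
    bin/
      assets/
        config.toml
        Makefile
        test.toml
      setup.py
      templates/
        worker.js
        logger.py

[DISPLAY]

> [-] workspace/                         
    [+] bin/                             
                                         
                                         
                                         
                                         
                                         
                                         
                                         
                                         
                                         
                                         
                                         
                                         
                                         
                                         
                                         
                                         
                                         
                                         
                                         
                                         
                                         
                                         
                                         
                                         


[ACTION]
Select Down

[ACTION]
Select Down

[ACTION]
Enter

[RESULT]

  [-] workspace/                         
  > [-] bin/                             
      [+] assets/                        
      setup.py                           
      [+] templates/                     
                                         
                                         
                                         
                                         
                                         
                                         
                                         
                                         
                                         
                                         
                                         
                                         
                                         
                                         
                                         
                                         
                                         
                                         
                                         
                                         
                                         
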